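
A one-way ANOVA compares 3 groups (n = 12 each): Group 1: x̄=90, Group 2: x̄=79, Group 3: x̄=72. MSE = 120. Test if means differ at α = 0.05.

Grand mean = 80.33. SS_between = 1976.0, MS_between = 988.0. F = 8.233, F_crit ≈ 3.285. Reject H₀.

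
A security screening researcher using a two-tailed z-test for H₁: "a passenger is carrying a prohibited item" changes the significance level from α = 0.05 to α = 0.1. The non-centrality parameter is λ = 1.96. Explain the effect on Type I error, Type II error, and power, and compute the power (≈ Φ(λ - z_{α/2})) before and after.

Increasing α from 0.05 to 0.1:
• Type I error rate increases (α is the Type I rate by definition).
• Critical value moves from z_{α/2} = 1.96 to 1.645, so power = Φ(λ - z_{α/2}) goes from Φ(1.96 - 1.96) = 0.5 to Φ(1.96 - 1.645) = 0.624.
• Type II error rate β = 1 - power therefore decreases (0.5 → 0.376).
Appropriate when false negatives are costly — here, letting a prohibited item through — security breach.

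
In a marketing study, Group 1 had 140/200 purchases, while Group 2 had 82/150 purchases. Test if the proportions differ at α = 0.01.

p̂₁ = 0.7, p̂₂ = 0.547, pooled p̂ = 0.634. z = 2.947. Critical: ±2.576. Reject H₀.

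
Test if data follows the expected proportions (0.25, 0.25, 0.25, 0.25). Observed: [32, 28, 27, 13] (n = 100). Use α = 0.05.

Expected: [25.0, 25.0, 25.0, 25.0]. χ² = 8.24. df = 3, critical = 7.815. Reject H₀.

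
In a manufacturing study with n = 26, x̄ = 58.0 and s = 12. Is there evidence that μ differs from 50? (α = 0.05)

t = (x̄ - μ₀)/(s/√n) = (58.0 - 50)/(12/√26) = 3.399. df = 25, critical t = ±2.06. Reject H₀.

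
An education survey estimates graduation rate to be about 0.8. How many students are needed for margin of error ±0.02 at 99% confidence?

n = z²p(1-p)/E² = 2.576²×0.8×0.2/0.02² = 2654.3 → n = 2655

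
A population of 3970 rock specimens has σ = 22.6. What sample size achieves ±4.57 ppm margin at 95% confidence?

Without FPC: n₀ = (1.96×22.6/4.57)² = 93.95. With FPC: n = n₀N/(n₀+N-1) = 91.8 → n = 92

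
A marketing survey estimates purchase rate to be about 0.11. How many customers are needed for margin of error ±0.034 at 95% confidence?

n = z²p(1-p)/E² = 1.96²×0.11×0.89/0.034² = 325.3 → n = 326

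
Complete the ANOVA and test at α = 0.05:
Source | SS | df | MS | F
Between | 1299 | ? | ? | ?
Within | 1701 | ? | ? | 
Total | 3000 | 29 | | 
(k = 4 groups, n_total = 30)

df_between = 3, df_within = 26. MS_between = 433.0, MS_within = 65.42. F = 6.618, F_crit ≈ 2.975. Reject H₀.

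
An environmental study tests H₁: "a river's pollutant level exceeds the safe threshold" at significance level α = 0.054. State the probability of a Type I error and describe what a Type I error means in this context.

P(Type I error) = α = 0.054. A Type I error is rejecting H₀ when H₀ is actually true (false positive) — here, concluding that a river's pollutant level exceeds the safe threshold when in fact this is not the case. Consequence: shutting down a compliant factory unnecessarily.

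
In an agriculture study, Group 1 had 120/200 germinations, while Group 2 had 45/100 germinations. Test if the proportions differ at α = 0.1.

p̂₁ = 0.6, p̂₂ = 0.45, pooled p̂ = 0.55. z = 2.462. Critical: ±1.645. Reject H₀.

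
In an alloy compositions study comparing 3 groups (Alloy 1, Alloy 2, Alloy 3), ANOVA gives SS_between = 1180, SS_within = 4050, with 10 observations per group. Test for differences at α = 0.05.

df_between = 2, df_within = 27. F = MS_between/MS_within = 590.0/150.0 = 3.933. F_crit ≈ 3.354. Reject H₀. At least one mean differs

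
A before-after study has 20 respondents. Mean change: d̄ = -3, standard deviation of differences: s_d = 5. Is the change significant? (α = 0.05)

t = d̄/(s_d/√n) = -3/(5/√20) = -2.683. df = 19, critical t = ±2.093. Reject H₀.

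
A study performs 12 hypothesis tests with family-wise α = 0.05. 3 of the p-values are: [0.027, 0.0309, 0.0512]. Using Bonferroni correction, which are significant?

Bonferroni α = 0.05/12 = 0.00417. None of the given p-values are significant.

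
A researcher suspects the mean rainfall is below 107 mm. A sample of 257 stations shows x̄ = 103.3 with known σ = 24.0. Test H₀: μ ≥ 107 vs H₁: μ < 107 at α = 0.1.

z = -2.471. Critical value: -1.28. Reject H₀.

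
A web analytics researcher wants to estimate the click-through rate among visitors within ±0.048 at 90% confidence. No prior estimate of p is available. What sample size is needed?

Conservative approach: use p = 0.5 (maximizes p(1-p) = 0.25). n = z²(0.25)/E² = 1.645²×0.25/0.048² = 293.6 → n = 294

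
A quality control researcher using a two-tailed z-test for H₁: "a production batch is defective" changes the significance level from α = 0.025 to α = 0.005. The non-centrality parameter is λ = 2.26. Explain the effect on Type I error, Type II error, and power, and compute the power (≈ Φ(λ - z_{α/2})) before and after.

Decreasing α from 0.025 to 0.005:
• Type I error rate decreases (α is the Type I rate by definition).
• Critical value moves from z_{α/2} = 2.241 to 2.807, so power = Φ(λ - z_{α/2}) goes from Φ(2.26 - 2.241) = 0.508 to Φ(2.26 - 2.807) = 0.292.
• Type II error rate β = 1 - power therefore increases (0.492 → 0.708).
Appropriate when false positives are costly — here, scrapping a good batch — wasted material and cost for no reason.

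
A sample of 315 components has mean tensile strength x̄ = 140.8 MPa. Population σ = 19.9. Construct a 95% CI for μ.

CI = x̄ ± z*(σ/√n) = 140.8 ± 1.96(19.9/√315) = 140.8 ± 2.2 = (138.6, 143.0)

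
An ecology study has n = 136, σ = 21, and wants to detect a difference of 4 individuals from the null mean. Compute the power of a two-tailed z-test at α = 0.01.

SE = σ/√n = 21/√136 = 1.801. Non-centrality λ = d/SE = 4/1.801 = 2.221. Power ≈ Φ(λ - z_{α/2}) = Φ(2.221 - 2.576) = Φ(-0.355) = 0.361.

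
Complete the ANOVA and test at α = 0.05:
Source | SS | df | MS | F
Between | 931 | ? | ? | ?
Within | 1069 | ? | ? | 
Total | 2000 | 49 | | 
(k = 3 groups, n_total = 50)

df_between = 2, df_within = 47. MS_between = 465.5, MS_within = 22.74. F = 20.466, F_crit ≈ 3.195. Reject H₀.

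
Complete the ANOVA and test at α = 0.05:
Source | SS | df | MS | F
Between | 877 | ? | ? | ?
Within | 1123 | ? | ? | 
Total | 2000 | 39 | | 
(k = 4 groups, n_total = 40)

df_between = 3, df_within = 36. MS_between = 292.33, MS_within = 31.19. F = 9.371, F_crit ≈ 2.866. Reject H₀.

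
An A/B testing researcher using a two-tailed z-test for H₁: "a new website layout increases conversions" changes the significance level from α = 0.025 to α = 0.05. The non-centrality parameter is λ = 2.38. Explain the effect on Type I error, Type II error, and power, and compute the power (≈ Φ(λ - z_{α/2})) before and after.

Increasing α from 0.025 to 0.05:
• Type I error rate increases (α is the Type I rate by definition).
• Critical value moves from z_{α/2} = 2.241 to 1.96, so power = Φ(λ - z_{α/2}) goes from Φ(2.38 - 2.241) = 0.555 to Φ(2.38 - 1.96) = 0.663.
• Type II error rate β = 1 - power therefore decreases (0.445 → 0.337).
Appropriate when false negatives are costly — here, discarding a layout that would have improved conversions — lost revenue.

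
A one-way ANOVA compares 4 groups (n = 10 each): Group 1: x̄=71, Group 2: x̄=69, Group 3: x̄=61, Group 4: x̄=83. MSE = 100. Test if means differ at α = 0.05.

Grand mean = 71.0. SS_between = 2480.0, MS_between = 826.67. F = 8.267, F_crit ≈ 2.866. Reject H₀.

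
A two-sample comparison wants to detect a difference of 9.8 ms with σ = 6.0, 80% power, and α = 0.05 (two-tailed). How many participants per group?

n per group = 2(z_α/2 + z_β)²σ²/d² = 2×(1.96 + 0.84)²×6.0²/9.8² = 5.9 → n = 6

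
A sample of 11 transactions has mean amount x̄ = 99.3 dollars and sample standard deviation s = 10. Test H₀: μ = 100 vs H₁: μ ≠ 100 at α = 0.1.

t = (x̄ - μ₀)/(s/√n) = (99.3 - 100)/(10/√11) = -0.232. df = 10, critical t = ±1.812. Fail to reject H₀.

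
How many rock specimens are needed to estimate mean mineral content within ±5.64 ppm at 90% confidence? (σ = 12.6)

n = (z*σ/E)² = (1.645×12.6/5.64)² = 13.5 → n = 14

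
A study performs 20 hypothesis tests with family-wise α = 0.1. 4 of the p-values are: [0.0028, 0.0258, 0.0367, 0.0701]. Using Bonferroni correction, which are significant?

Bonferroni α = 0.1/20 = 0.005. Significant p-values: [0.0028]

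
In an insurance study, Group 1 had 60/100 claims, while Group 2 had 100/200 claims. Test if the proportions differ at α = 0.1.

p̂₁ = 0.6, p̂₂ = 0.5, pooled p̂ = 0.533. z = 1.637. Critical: ±1.645. Fail to reject H₀.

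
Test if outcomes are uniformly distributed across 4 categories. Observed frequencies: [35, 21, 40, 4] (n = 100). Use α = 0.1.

Expected = 25 each. χ² = Σ(O-E)²/E = 31.28. df = 3, critical value = 6.251. Reject H₀.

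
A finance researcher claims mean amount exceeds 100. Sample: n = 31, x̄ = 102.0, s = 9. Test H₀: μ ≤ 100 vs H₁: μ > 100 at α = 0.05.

t = (102.0 - 100)/(9/√31) = 1.237, df = 30. Critical t = 1.697. Fail to reject H₀.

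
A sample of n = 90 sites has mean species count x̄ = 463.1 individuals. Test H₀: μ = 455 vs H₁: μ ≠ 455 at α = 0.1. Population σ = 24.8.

z = (x̄ - μ₀)/(σ/√n) = (463.1 - 455)/(24.8/√90) = 3.099. Critical value: ±1.645. Since |3.099| > 1.645, Reject H₀.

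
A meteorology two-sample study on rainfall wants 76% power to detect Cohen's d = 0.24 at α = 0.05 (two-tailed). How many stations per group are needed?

z_{α/2} = 1.96, z_β = Φ⁻¹(0.76) = 0.706. For small effect (d = 0.24): n per group = 2(z_{α/2} + z_β)²/d² = 2(1.96 + 0.706)²/0.24² = 246.8 → 247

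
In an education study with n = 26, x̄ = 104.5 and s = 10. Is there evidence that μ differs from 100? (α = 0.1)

t = (x̄ - μ₀)/(s/√n) = (104.5 - 100)/(10/√26) = 2.295. df = 25, critical t = ±1.708. Reject H₀.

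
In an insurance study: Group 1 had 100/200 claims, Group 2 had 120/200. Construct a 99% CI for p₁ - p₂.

p̂₁ = 0.5, p̂₂ = 0.6. Difference = -0.1. CI = (-0.228, 0.028)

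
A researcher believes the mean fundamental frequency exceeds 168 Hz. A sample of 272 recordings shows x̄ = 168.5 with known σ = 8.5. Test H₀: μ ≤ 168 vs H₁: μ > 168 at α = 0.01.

z = 0.97. Critical value: 2.33. Fail to reject H₀.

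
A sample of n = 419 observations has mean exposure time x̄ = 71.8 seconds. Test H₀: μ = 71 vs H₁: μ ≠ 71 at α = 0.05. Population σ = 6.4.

z = (x̄ - μ₀)/(σ/√n) = (71.8 - 71)/(6.4/√419) = 2.559. Critical value: ±1.96. Since |2.559| > 1.96, Reject H₀.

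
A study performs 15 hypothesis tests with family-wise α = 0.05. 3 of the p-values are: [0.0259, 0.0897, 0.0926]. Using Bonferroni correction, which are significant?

Bonferroni α = 0.05/15 = 0.00333. None of the given p-values are significant.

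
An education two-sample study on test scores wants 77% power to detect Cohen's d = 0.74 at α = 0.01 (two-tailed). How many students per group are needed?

z_{α/2} = 2.576, z_β = Φ⁻¹(0.77) = 0.739. For medium effect (d = 0.74): n per group = 2(z_{α/2} + z_β)²/d² = 2(2.576 + 0.739)²/0.74² = 40.1 → 41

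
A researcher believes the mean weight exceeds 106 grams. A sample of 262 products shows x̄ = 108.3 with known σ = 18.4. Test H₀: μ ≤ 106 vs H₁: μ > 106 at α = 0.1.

z = 2.023. Critical value: 1.28. Reject H₀.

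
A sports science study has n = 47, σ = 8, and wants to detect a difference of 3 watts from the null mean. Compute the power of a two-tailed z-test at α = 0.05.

SE = σ/√n = 8/√47 = 1.167. Non-centrality λ = d/SE = 3/1.167 = 2.571. Power ≈ Φ(λ - z_{α/2}) = Φ(2.571 - 1.96) = Φ(0.611) = 0.729.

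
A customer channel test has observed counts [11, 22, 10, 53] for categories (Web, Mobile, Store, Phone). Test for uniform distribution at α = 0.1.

Expected = 24 each. χ² = Σ(O-E)²/E = 50.417. df = 3, critical value = 6.251. Reject H₀.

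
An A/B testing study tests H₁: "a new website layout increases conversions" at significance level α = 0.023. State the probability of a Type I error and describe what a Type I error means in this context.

P(Type I error) = α = 0.023. A Type I error is rejecting H₀ when H₀ is actually true (false positive) — here, concluding that a new website layout increases conversions when in fact this is not the case. Consequence: rolling out a layout that doesn't actually help — wasted engineering effort.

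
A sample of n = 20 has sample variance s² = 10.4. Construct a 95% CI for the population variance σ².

df = 19. χ²_{0.025} = 32.852, χ²_{0.975} = 8.907. CI for σ² = ((n-1)s²/χ²_{α/2}, (n-1)s²/χ²_{1-α/2}) = (19·10.4/32.852, 19·10.4/8.907) = (6.01, 22.18)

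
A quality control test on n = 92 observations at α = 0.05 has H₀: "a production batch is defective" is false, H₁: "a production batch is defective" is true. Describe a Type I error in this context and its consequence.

Type I error: rejecting H₀ when it is true — concluding that a production batch is defective when in fact it is not. Consequence: scrapping a good batch — wasted material and cost for no reason.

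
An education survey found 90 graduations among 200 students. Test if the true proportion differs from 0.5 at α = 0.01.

p̂ = 0.45, p₀ = 0.5. z = (p̂ - p₀)/√(p₀(1-p₀)/n) = -1.414. Critical: ±2.576. Fail to reject H₀.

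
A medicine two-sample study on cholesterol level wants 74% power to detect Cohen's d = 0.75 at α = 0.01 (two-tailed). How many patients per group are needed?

z_{α/2} = 2.576, z_β = Φ⁻¹(0.74) = 0.643. For medium effect (d = 0.75): n per group = 2(z_{α/2} + z_β)²/d² = 2(2.576 + 0.643)²/0.75² = 36.8 → 37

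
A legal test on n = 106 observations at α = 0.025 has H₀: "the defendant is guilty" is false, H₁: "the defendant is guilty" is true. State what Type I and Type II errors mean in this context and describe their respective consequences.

Type I (false positive): concluding that the defendant is guilty when it is not — convicting an innocent person. Type II (false negative): failing to conclude that the defendant is guilty when it is — acquitting a guilty person. Which is costlier depends on domain priorities and is a judgement call rather than a statistical fact.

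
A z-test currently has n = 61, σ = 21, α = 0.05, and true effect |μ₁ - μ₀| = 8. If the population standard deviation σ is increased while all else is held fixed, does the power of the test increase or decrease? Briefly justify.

Power decreases: a larger σ inflates the standard error σ/√n, pulling the sampling distribution under H₁ back toward the critical value.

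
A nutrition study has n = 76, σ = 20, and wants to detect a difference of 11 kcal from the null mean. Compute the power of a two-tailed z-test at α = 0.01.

SE = σ/√n = 20/√76 = 2.294. Non-centrality λ = d/SE = 11/2.294 = 4.795. Power ≈ Φ(λ - z_{α/2}) = Φ(4.795 - 2.576) = Φ(2.219) = 0.987.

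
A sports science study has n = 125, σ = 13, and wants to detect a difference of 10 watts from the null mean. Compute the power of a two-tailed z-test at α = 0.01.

SE = σ/√n = 13/√125 = 1.163. Non-centrality λ = d/SE = 10/1.163 = 8.6. Power ≈ Φ(λ - z_{α/2}) = Φ(8.6 - 2.576) = Φ(6.024) = 1.0.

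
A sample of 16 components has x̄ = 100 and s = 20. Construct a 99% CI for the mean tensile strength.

CI = x̄ ± t*(s/√n) = 100 ± 2.947(20/√16) = (85.27, 114.73)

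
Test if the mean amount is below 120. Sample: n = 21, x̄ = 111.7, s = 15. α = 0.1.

t = (111.7 - 120)/(15/√21) = -2.536, df = 20. Critical t = -1.325. Reject H₀.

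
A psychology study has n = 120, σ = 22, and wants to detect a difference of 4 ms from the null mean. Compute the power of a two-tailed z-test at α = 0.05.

SE = σ/√n = 22/√120 = 2.008. Non-centrality λ = d/SE = 4/2.008 = 1.992. Power ≈ Φ(λ - z_{α/2}) = Φ(1.992 - 1.96) = Φ(0.032) = 0.513.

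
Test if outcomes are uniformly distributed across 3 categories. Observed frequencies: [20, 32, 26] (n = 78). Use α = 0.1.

Expected = 26 each. χ² = Σ(O-E)²/E = 2.769. df = 2, critical value = 4.605. Fail to reject H₀.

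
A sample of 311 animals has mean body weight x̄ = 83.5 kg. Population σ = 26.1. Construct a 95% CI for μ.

CI = x̄ ± z*(σ/√n) = 83.5 ± 1.96(26.1/√311) = 83.5 ± 2.9 = (80.6, 86.4)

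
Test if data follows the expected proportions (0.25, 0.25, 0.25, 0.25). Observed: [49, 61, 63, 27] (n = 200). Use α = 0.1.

Expected: [50.0, 50.0, 50.0, 50.0]. χ² = 16.4. df = 3, critical = 6.251. Reject H₀.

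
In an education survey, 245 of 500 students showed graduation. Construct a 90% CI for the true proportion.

p̂ = 0.49. CI = p̂ ± z*√(p̂(1-p̂)/n) = (0.453, 0.527)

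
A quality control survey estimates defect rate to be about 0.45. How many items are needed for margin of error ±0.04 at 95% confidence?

n = z²p(1-p)/E² = 1.96²×0.45×0.55/0.04² = 594.2 → n = 595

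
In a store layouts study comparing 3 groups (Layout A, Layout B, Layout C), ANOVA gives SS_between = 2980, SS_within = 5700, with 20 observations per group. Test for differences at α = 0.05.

df_between = 2, df_within = 57. F = MS_between/MS_within = 1490.0/100.0 = 14.9. F_crit ≈ 3.159. Reject H₀. At least one mean differs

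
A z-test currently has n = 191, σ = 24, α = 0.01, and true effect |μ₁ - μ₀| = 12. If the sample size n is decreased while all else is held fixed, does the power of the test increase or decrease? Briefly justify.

Power decreases: a smaller n inflates the standard error σ/√n, pulling the sampling distribution under H₁ back toward the critical value.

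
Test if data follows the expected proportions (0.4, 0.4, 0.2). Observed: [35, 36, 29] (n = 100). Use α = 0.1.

Expected: [40.0, 40.0, 20.0]. χ² = 5.075. df = 2, critical = 4.605. Reject H₀.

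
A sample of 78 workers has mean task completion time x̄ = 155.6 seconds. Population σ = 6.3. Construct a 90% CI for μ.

CI = x̄ ± z*(σ/√n) = 155.6 ± 1.645(6.3/√78) = 155.6 ± 1.17 = (154.43, 156.77)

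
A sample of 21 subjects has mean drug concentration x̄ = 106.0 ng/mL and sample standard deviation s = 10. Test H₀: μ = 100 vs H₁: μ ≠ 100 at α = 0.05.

t = (x̄ - μ₀)/(s/√n) = (106.0 - 100)/(10/√21) = 2.75. df = 20, critical t = ±2.086. Reject H₀.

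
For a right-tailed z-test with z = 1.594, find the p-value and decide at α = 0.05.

p = P(Z > 1.594) = 1 - Φ(1.594) ≈ 0.0555. Since p ≥ 0.05, fail to reject H₀ (not significant) at α = 0.05.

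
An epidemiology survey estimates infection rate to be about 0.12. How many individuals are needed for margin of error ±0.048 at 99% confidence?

n = z²p(1-p)/E² = 2.576²×0.12×0.88/0.048² = 304.1 → n = 305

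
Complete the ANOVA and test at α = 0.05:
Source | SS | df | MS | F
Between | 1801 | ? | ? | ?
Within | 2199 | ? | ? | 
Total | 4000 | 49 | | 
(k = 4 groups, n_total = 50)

df_between = 3, df_within = 46. MS_between = 600.33, MS_within = 47.8. F = 12.558, F_crit ≈ 2.807. Reject H₀.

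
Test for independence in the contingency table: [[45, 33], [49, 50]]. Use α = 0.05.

χ² = 1.177. df = 1, critical = 3.841. Fail to reject H₀. No evidence of dependence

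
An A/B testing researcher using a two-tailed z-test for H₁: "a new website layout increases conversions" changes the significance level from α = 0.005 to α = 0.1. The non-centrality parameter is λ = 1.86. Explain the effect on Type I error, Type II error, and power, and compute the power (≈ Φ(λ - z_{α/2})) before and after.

Increasing α from 0.005 to 0.1:
• Type I error rate increases (α is the Type I rate by definition).
• Critical value moves from z_{α/2} = 2.807 to 1.645, so power = Φ(λ - z_{α/2}) goes from Φ(1.86 - 2.807) = 0.172 to Φ(1.86 - 1.645) = 0.585.
• Type II error rate β = 1 - power therefore decreases (0.828 → 0.415).
Appropriate when false negatives are costly — here, discarding a layout that would have improved conversions — lost revenue.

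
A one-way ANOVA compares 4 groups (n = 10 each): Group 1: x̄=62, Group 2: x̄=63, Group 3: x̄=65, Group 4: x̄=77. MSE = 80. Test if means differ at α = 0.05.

Grand mean = 66.75. SS_between = 1447.5, MS_between = 482.5. F = 6.031, F_crit ≈ 2.866. Reject H₀.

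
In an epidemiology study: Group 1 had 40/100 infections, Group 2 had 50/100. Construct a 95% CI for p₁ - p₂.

p̂₁ = 0.4, p̂₂ = 0.5. Difference = -0.1. CI = (-0.237, 0.037)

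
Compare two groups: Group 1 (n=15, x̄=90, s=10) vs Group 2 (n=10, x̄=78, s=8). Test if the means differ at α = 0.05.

Pooled sp = 9.27. t = 3.171, df = 23. Critical t = ±2.069. Reject H₀.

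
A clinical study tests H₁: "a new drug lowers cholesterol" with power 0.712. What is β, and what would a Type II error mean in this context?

β = 1 - power = 1 - 0.712 = 0.288. A Type II error is failing to reject H₀ when H₀ is false (false negative) — here, failing to conclude that a new drug lowers cholesterol when in fact it is true. Consequence: shelving an effective drug — patients miss out on a treatment that would have helped.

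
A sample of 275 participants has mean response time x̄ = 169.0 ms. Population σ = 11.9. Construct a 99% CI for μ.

CI = x̄ ± z*(σ/√n) = 169.0 ± 2.576(11.9/√275) = 169.0 ± 1.85 = (167.15, 170.85)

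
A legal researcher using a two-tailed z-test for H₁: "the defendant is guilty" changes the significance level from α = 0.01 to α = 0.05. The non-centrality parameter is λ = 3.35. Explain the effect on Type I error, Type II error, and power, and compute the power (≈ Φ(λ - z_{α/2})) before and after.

Increasing α from 0.01 to 0.05:
• Type I error rate increases (α is the Type I rate by definition).
• Critical value moves from z_{α/2} = 2.576 to 1.96, so power = Φ(λ - z_{α/2}) goes from Φ(3.35 - 2.576) = 0.781 to Φ(3.35 - 1.96) = 0.918.
• Type II error rate β = 1 - power therefore decreases (0.219 → 0.082).
Appropriate when false negatives are costly — here, acquitting a guilty person.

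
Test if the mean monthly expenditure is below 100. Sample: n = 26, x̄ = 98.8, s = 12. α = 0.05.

t = (98.8 - 100)/(12/√26) = -0.51, df = 25. Critical t = -1.708. Fail to reject H₀.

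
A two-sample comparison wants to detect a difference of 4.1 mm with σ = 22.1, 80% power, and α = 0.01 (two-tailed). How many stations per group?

n per group = 2(z_α/2 + z_β)²σ²/d² = 2×(2.576 + 0.84)²×22.1²/4.1² = 678.1 → n = 679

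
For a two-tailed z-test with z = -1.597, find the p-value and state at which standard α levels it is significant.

p = 2·P(Z > |-1.597|) = 2·(1 - Φ(1.597)) ≈ 0.1103. Not significant at any standard level.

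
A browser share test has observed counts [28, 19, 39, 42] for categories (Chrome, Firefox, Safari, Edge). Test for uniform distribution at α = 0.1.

Expected = 32 each. χ² = Σ(O-E)²/E = 10.438. df = 3, critical value = 6.251. Reject H₀.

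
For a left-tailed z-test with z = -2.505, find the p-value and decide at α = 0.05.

p = P(Z < -2.505) = Φ(-2.505) ≈ 0.0061. Since p < 0.05, reject H₀ (significant) at α = 0.05.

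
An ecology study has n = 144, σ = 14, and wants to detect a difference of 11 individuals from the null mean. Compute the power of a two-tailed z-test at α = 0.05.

SE = σ/√n = 14/√144 = 1.167. Non-centrality λ = d/SE = 11/1.167 = 9.429. Power ≈ Φ(λ - z_{α/2}) = Φ(9.429 - 1.96) = Φ(7.469) = 1.0.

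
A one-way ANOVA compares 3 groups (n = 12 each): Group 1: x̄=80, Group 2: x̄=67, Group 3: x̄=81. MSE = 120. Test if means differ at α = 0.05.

Grand mean = 76.0. SS_between = 1464.0, MS_between = 732.0. F = 6.1, F_crit ≈ 3.285. Reject H₀.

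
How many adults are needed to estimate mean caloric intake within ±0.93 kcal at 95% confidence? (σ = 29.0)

n = (z*σ/E)² = (1.96×29.0/0.93)² = 3735.4 → n = 3736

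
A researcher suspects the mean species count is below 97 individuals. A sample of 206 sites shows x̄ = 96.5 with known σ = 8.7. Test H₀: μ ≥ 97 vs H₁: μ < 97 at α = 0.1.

z = -0.825. Critical value: -1.28. Fail to reject H₀.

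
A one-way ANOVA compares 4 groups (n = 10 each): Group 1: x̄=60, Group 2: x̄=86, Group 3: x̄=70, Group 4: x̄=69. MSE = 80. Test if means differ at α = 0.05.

Grand mean = 71.25. SS_between = 3507.5, MS_between = 1169.17. F = 14.615, F_crit ≈ 2.866. Reject H₀.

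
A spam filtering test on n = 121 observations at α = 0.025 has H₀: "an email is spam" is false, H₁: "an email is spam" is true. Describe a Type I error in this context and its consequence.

Type I error: rejecting H₀ when it is true — concluding that an email is spam when in fact it is not. Consequence: a legitimate email is sent to the spam folder and the user misses it.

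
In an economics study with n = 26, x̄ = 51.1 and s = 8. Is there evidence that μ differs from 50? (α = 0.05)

t = (x̄ - μ₀)/(s/√n) = (51.1 - 50)/(8/√26) = 0.701. df = 25, critical t = ±2.06. Fail to reject H₀.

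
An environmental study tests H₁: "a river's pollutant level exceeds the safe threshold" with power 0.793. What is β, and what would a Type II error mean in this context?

β = 1 - power = 1 - 0.793 = 0.207. A Type II error is failing to reject H₀ when H₀ is false (false negative) — here, failing to conclude that a river's pollutant level exceeds the safe threshold when in fact it is true. Consequence: allowing unsafe pollution to continue.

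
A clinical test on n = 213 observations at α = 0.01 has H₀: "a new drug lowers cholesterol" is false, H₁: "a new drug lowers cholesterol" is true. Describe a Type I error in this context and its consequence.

Type I error: rejecting H₀ when it is true — concluding that a new drug lowers cholesterol when in fact it is not. Consequence: approving an ineffective drug — patients take a useless medication and may skip effective alternatives.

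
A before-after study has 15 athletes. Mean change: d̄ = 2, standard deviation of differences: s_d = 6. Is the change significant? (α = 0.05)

t = d̄/(s_d/√n) = 2/(6/√15) = 1.291. df = 14, critical t = ±2.145. Fail to reject H₀.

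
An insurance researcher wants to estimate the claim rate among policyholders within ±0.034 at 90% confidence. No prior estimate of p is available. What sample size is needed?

Conservative approach: use p = 0.5 (maximizes p(1-p) = 0.25). n = z²(0.25)/E² = 1.645²×0.25/0.034² = 585.2 → n = 586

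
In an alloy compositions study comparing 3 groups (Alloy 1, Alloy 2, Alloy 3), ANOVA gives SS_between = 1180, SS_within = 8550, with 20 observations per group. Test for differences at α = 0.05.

df_between = 2, df_within = 57. F = MS_between/MS_within = 590.0/150.0 = 3.933. F_crit ≈ 3.159. Reject H₀. At least one mean differs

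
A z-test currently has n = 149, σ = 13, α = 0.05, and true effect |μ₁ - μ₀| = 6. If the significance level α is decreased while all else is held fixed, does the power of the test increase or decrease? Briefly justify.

Power decreases: a smaller α raises the critical value, so less of the H₁ sampling distribution falls in the rejection region.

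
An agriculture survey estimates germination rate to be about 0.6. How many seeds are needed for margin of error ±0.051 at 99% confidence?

n = z²p(1-p)/E² = 2.576²×0.6×0.4/0.051² = 612.3 → n = 613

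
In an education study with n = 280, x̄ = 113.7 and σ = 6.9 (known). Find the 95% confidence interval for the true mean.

CI = x̄ ± z*(σ/√n) = 113.7 ± 1.96(6.9/√280) = 113.7 ± 0.81 = (112.89, 114.51)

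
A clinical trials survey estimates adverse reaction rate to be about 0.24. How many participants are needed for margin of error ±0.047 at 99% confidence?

n = z²p(1-p)/E² = 2.576²×0.24×0.76/0.047² = 547.9 → n = 548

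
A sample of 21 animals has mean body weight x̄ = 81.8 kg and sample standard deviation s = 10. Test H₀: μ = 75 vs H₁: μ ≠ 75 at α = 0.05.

t = (x̄ - μ₀)/(s/√n) = (81.8 - 75)/(10/√21) = 3.116. df = 20, critical t = ±2.086. Reject H₀.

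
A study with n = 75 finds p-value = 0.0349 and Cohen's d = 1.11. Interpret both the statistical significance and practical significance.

Statistically significant (p = 0.0349 < 0.05). Cohen's d = 1.11 indicates a large effect size. Both statistical and practical significance should be considered.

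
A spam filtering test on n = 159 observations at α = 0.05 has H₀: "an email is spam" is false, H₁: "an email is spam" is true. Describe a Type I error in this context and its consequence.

Type I error: rejecting H₀ when it is true — concluding that an email is spam when in fact it is not. Consequence: a legitimate email is sent to the spam folder and the user misses it.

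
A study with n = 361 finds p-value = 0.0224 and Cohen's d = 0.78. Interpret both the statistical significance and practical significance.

Statistically significant (p = 0.0224 < 0.05). Cohen's d = 0.78 indicates a medium effect size. Both statistical and practical significance should be considered.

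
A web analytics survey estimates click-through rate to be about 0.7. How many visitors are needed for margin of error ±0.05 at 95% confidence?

n = z²p(1-p)/E² = 1.96²×0.7×0.3/0.05² = 322.7 → n = 323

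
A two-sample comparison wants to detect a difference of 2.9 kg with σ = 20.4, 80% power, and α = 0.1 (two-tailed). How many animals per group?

n per group = 2(z_α/2 + z_β)²σ²/d² = 2×(1.645 + 0.84)²×20.4²/2.9² = 611.1 → n = 612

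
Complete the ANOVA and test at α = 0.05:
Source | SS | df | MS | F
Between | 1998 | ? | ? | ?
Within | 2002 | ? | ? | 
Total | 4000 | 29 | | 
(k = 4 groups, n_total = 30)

df_between = 3, df_within = 26. MS_between = 666.0, MS_within = 77.0. F = 8.649, F_crit ≈ 2.975. Reject H₀.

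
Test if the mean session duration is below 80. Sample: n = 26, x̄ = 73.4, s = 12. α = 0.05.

t = (73.4 - 80)/(12/√26) = -2.804, df = 25. Critical t = -1.708. Reject H₀.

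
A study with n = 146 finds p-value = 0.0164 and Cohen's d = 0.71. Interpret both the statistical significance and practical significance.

Statistically significant (p = 0.0164 < 0.05). Cohen's d = 0.71 indicates a medium effect size. Both statistical and practical significance should be considered.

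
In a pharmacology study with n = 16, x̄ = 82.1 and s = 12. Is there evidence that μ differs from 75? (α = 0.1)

t = (x̄ - μ₀)/(s/√n) = (82.1 - 75)/(12/√16) = 2.367. df = 15, critical t = ±1.753. Reject H₀.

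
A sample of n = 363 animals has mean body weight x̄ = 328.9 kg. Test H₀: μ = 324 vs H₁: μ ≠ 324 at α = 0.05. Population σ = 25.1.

z = (x̄ - μ₀)/(σ/√n) = (328.9 - 324)/(25.1/√363) = 3.719. Critical value: ±1.96. Since |3.719| > 1.96, Reject H₀.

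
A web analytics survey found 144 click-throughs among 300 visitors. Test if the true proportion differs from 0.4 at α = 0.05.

p̂ = 0.48, p₀ = 0.4. z = (p̂ - p₀)/√(p₀(1-p₀)/n) = 2.828. Critical: ±1.96. Reject H₀.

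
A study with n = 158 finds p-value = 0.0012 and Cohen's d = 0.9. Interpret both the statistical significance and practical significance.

Statistically significant (p = 0.0012 < 0.05). Cohen's d = 0.9 indicates a large effect size. Both statistical and practical significance should be considered.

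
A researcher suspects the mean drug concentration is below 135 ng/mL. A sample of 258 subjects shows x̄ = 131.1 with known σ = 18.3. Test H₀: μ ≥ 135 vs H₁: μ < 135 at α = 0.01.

z = -3.423. Critical value: -2.33. Reject H₀.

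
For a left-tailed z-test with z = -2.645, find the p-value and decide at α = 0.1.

p = P(Z < -2.645) = Φ(-2.645) ≈ 0.0041. Since p < 0.1, reject H₀ (significant) at α = 0.1.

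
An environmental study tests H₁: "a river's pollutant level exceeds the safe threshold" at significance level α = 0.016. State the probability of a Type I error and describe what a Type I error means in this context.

P(Type I error) = α = 0.016. A Type I error is rejecting H₀ when H₀ is actually true (false positive) — here, concluding that a river's pollutant level exceeds the safe threshold when in fact this is not the case. Consequence: shutting down a compliant factory unnecessarily.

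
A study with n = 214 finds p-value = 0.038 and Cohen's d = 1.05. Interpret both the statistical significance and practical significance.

Statistically significant (p = 0.038 < 0.05). Cohen's d = 1.05 indicates a large effect size. Both statistical and practical significance should be considered.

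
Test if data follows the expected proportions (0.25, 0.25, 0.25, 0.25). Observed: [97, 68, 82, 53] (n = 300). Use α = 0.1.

Expected: [75.0, 75.0, 75.0, 75.0]. χ² = 14.213. df = 3, critical = 6.251. Reject H₀.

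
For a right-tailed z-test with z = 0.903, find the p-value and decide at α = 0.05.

p = P(Z > 0.903) = 1 - Φ(0.903) ≈ 0.1833. Since p ≥ 0.05, fail to reject H₀ (not significant) at α = 0.05.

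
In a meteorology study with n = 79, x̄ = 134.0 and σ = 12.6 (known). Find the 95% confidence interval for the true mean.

CI = x̄ ± z*(σ/√n) = 134.0 ± 1.96(12.6/√79) = 134.0 ± 2.78 = (131.22, 136.78)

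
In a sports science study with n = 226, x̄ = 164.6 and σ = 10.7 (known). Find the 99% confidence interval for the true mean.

CI = x̄ ± z*(σ/√n) = 164.6 ± 2.576(10.7/√226) = 164.6 ± 1.83 = (162.77, 166.43)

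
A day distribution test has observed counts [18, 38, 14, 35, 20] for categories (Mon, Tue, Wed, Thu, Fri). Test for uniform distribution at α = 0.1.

Expected = 25 each. χ² = Σ(O-E)²/E = 18.56. df = 4, critical value = 7.779. Reject H₀.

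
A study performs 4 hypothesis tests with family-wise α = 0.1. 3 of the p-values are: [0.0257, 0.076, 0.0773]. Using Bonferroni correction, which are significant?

Bonferroni α = 0.1/4 = 0.025. None of the given p-values are significant.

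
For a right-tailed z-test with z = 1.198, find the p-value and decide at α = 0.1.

p = P(Z > 1.198) = 1 - Φ(1.198) ≈ 0.1155. Since p ≥ 0.1, fail to reject H₀ (not significant) at α = 0.1.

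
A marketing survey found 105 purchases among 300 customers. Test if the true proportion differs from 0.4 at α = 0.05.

p̂ = 0.35, p₀ = 0.4. z = (p̂ - p₀)/√(p₀(1-p₀)/n) = -1.768. Critical: ±1.96. Fail to reject H₀.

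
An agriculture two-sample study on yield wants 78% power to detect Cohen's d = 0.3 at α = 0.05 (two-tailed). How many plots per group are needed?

z_{α/2} = 1.96, z_β = Φ⁻¹(0.78) = 0.772. For small effect (d = 0.3): n per group = 2(z_{α/2} + z_β)²/d² = 2(1.96 + 0.772)²/0.3² = 165.9 → 166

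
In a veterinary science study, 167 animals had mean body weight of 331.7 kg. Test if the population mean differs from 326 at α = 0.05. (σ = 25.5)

z = (x̄ - μ₀)/(σ/√n) = (331.7 - 326)/(25.5/√167) = 2.889. Critical value: ±1.96. Since |2.889| > 1.96, Reject H₀.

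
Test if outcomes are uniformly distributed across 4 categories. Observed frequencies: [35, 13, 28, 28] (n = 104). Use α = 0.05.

Expected = 26 each. χ² = Σ(O-E)²/E = 9.923. df = 3, critical value = 7.815. Reject H₀.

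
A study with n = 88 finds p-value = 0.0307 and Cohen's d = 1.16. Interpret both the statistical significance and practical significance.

Statistically significant (p = 0.0307 < 0.05). Cohen's d = 1.16 indicates a large effect size. Both statistical and practical significance should be considered.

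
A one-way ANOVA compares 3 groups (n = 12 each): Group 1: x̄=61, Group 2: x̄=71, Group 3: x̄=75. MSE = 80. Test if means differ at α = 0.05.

Grand mean = 69.0. SS_between = 1248.0, MS_between = 624.0. F = 7.8, F_crit ≈ 3.285. Reject H₀.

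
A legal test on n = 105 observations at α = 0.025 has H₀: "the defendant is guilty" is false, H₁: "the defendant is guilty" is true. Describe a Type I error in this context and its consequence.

Type I error: rejecting H₀ when it is true — concluding that the defendant is guilty when in fact it is not. Consequence: convicting an innocent person.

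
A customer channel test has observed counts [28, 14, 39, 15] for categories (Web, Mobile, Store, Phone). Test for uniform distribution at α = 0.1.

Expected = 24 each. χ² = Σ(O-E)²/E = 17.583. df = 3, critical value = 6.251. Reject H₀.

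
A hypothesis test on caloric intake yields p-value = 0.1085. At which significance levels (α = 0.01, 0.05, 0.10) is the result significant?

p = 0.1085. Not significant at any of the given levels.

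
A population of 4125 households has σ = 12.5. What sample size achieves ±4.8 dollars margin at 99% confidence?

Without FPC: n₀ = (2.576×12.5/4.8)² = 45.002. With FPC: n = n₀N/(n₀+N-1) = 44.5 → n = 45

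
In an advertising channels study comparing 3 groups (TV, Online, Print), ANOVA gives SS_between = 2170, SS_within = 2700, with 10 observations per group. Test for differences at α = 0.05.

df_between = 2, df_within = 27. F = MS_between/MS_within = 1085.0/100.0 = 10.85. F_crit ≈ 3.354. Reject H₀. At least one mean differs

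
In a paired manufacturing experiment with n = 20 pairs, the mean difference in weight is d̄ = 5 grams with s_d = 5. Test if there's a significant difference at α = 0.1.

t = d̄/(s_d/√n) = 5/(5/√20) = 4.472. df = 19, critical t = ±1.729. Reject H₀.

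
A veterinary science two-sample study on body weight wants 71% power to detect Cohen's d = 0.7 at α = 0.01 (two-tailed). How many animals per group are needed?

z_{α/2} = 2.576, z_β = Φ⁻¹(0.71) = 0.553. For medium effect (d = 0.7): n per group = 2(z_{α/2} + z_β)²/d² = 2(2.576 + 0.553)²/0.7² = 40.0 → 40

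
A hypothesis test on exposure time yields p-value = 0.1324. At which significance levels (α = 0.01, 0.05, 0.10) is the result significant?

p = 0.1324. Not significant at any of the given levels.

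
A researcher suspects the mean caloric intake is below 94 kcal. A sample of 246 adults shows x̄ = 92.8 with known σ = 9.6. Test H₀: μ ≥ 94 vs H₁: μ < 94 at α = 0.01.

z = -1.961. Critical value: -2.33. Fail to reject H₀.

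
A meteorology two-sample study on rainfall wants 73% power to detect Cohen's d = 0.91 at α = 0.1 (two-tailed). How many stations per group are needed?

z_{α/2} = 1.645, z_β = Φ⁻¹(0.73) = 0.613. For large effect (d = 0.91): n per group = 2(z_{α/2} + z_β)²/d² = 2(1.645 + 0.613)²/0.91² = 12.3 → 13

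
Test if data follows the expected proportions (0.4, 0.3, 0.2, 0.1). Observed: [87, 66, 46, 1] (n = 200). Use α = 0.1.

Expected: [80.0, 60.0, 40.0, 20.0]. χ² = 20.163. df = 3, critical = 6.251. Reject H₀.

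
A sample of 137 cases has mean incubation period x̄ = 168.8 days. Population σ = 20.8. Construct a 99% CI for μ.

CI = x̄ ± z*(σ/√n) = 168.8 ± 2.576(20.8/√137) = 168.8 ± 4.58 = (164.22, 173.38)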